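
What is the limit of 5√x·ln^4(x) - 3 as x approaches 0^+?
The product is a 0·∞ indeterminate form at x → 0⁺.
Rewrite the product as 5·ln^4(x) / x^(-1/2) and apply L'Hôpital, or use the standard hierarchy x^(-1/2) ≫ |ln x|^4 as x → 0⁺.
The indeterminate product → 0, so the limit = -3.

Final answer: -3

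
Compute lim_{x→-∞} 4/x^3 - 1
Evaluate the dominant behaviour as x → -∞; each term tends to a finite value or vanishes.
Limit = -1.

Final answer: -1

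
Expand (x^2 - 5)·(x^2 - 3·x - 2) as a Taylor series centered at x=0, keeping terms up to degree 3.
-3·x^3 - 7·x^2 + 15·x + 10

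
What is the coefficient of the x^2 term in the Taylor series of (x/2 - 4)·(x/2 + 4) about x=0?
Expand to order 2: (x/2 - 4)·(x/2 + 4) = x^2/4 - 16 + O(x^3).
The coefficient of x^2 is 1/4.

Final answer: 1/4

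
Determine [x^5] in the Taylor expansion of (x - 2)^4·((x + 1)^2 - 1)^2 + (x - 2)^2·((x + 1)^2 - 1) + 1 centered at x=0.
Expand to order 5: (x - 2)^4·((x + 1)^2 - 1)^2 + (x - 2)^2·((x + 1)^2 - 1) + 1 = 32·x^5 - 15·x^4 - 66·x^3 + 60·x^2 + 8·x + 1 + O(x^6).
The coefficient of x^5 is 32.

Final answer: 32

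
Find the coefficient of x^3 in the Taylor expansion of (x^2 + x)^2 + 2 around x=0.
Expand to order 3: (x^2 + x)^2 + 2 = 2·x^3 + x^2 + 2 + O(x^4).
The coefficient of x^3 is 2.

Final answer: 2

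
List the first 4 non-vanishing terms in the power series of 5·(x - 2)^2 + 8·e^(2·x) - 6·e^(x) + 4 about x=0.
29·x^3/3 + 18·x^2 - 10·x + 26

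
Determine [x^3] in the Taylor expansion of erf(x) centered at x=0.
Expand to order 3: erf(x) = -2·x^3/(3·√(π)) + 2·x/√(π) + O(x^4).
The coefficient of x^3 is -2/(3·√(π)).

Final answer: -2/(3·√(π))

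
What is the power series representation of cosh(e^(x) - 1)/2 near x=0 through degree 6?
97·x^6/1440 + 5·x^5/48 + x^4/6 + x^3/4 + x^2/4 + 1/2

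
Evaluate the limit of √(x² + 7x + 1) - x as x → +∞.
This is an ∞ − ∞ indeterminate form.
Multiply and divide by the conjugate √(x²+7x + 1) + x; the x² terms cancel, leaving (7x + 1)/(√(x²+7x + 1)+x) → 7/2.
Limit = 7/2.

Final answer: 7/2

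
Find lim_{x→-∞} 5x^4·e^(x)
This is a 0·∞ indeterminate form at x → -∞.
Rewrite the product as 5x^4 / e^(-x) (an ∞/∞ form) and apply L'Hôpital, or use the standard hierarchy e^(|x|) ≫ |x^4| as x → -∞.
The indeterminate product → 0, so the limit = 0.

Final answer: 0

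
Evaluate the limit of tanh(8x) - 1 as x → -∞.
Evaluate the dominant behaviour as x → -∞; each term tends to a finite value or vanishes.
Limit = -2.

Final answer: -2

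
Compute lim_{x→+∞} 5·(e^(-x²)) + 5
Evaluate the dominant behaviour as x → +∞; each term tends to a finite value or vanishes.
Limit = 5.

Final answer: 5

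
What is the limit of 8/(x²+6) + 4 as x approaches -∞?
Evaluate the dominant behaviour as x → -∞; each term tends to a finite value or vanishes.
Limit = 4.

Final answer: 4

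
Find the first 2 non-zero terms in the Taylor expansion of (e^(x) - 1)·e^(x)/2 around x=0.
3·x^2/4 + x/2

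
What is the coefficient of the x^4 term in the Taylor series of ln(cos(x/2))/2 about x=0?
Expand to order 4: ln(cos(x/2))/2 = -x^4/384 - x^2/16 + O(x^5).
The coefficient of x^4 is -1/384.

Final answer: -1/384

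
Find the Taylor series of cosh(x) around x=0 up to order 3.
x^2/2 + 1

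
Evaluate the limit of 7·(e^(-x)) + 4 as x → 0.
Direct substitution at x = 0 gives 11.

Final answer: 11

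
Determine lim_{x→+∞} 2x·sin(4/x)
As x → +∞: let u = 4/x → 0⁺; then 2·x·sin(4/x) = 2·4·sin(u)/u → 2·4·1 = 8.
Limit = 8.

Final answer: 8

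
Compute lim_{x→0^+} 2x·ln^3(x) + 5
The product is a 0·∞ indeterminate form at x → 0⁺.
Rewrite the product as 2·ln^3(x) / x^(-1) and apply L'Hôpital, or use the standard hierarchy x^(-1) ≫ |ln x|^3 as x → 0⁺.
The indeterminate product → 0, so the limit = 5.

Final answer: 5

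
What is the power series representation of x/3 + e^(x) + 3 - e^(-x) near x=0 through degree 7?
x^7/2520 + x^5/60 + x^3/3 + 7·x/3 + 3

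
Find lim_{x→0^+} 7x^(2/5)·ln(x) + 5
The product is a 0·∞ indeterminate form at x → 0⁺.
Rewrite the product as 7·ln(x) / x^(-2/5) and apply L'Hôpital, or use the standard hierarchy x^(-2/5) ≫ |ln x| as x → 0⁺.
The indeterminate product → 0, so the limit = 5.

Final answer: 5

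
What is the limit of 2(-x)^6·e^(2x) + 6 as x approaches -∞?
The product is a 0·∞ indeterminate form at x → -∞.
Rewrite the product as 2(-x)^6 / e^(-2x) (an ∞/∞ form) and apply L'Hôpital, or use the standard hierarchy e^(2|x|) ≫ |(-x)^6| as x → -∞.
The indeterminate product → 0, so the limit = 6.

Final answer: 6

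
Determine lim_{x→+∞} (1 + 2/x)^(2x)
As x → +∞: write (1 + 2/x)^(2x) = ((1 + 2/x)^x)^2 → (e^2)^2 = e^4.
Limit = e^(4).

Final answer: e^(4)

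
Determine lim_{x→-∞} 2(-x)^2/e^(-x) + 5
The quotient is an ∞/∞ indeterminate form as x → -∞.
Compare growth rates of the dominant terms (exponentials ≫ polynomials ≫ logarithms), or apply L'Hôpital's rule; the quotient → 0.
Adding the constant: 0 + 5 = 5. Limit = 5.

Final answer: 5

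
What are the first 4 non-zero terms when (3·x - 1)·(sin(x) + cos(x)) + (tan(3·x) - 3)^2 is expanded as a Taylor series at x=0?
-166·x^3/3 + 25·x^2/2 - 16·x + 8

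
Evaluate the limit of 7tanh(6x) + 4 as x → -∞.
Evaluate the dominant behaviour as x → -∞; each term tends to a finite value or vanishes.
Limit = -3.

Final answer: -3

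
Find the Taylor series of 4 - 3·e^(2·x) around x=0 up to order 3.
-4·x^3 - 6·x^2 - 6·x + 1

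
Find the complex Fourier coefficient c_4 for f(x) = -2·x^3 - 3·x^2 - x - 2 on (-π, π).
Compute the real Fourier coefficients first: a_4 = -3/4, b_4 = 1/8 + π^2.
Then c_4 = (a_4 − i·b_4)/2 = -3/8 - i·π^2/2 - i/16.

Final answer: -3/8 - i·π^2/2 - i/16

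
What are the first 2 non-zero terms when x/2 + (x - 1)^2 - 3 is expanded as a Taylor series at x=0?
-3·x/2 - 2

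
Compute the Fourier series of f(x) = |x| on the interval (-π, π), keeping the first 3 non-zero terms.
-4·cos(x)/π - 4·cos(3·x)/(9·π) + π/2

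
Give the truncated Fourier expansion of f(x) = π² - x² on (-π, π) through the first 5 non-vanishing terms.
4·cos(x) - cos(2·x) + 4·cos(3·x)/9 - cos(4·x)/4 + 2·π^2/3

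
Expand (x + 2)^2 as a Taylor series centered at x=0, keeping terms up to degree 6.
x^2 + 4·x + 4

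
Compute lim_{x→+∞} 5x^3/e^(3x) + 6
The quotient is an ∞/∞ indeterminate form as x → +∞.
The exponential denominator e^(3x) dominates the polynomial numerator (e^x ≫ x^3 as x → ∞), so the quotient → 0.
Adding the constant: 0 + 6 = 6. Limit = 6.

Final answer: 6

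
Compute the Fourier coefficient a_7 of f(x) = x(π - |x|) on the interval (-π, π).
a_7 = (1/π) ∫_{-π}^{π} f(x)·cos(7x) dx.
Evaluate the integral (use parity and integration by parts as needed): a_7 = 0.

Final answer: 0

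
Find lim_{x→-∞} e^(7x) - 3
Evaluate the dominant behaviour as x → -∞; each term tends to a finite value or vanishes.
Limit = -3.

Final answer: -3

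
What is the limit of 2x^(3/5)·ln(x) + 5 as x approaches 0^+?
The product is a 0·∞ indeterminate form at x → 0⁺.
Rewrite the product as 2·ln(x) / x^(-3/5) and apply L'Hôpital, or use the standard hierarchy x^(-3/5) ≫ |ln x| as x → 0⁺.
The indeterminate product → 0, so the limit = 5.

Final answer: 5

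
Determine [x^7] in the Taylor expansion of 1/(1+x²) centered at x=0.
Expand to order 7: 1/(1+x²) = -x^6 + x^4 - x^2 + 1 + O(x^8).
The coefficient of x^7 is 0.

Final answer: 0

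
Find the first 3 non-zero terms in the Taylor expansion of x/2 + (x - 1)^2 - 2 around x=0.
x^2 - 3·x/2 - 1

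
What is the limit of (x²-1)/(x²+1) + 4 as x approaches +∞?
Evaluate the dominant behaviour as x → +∞; each term tends to a finite value or vanishes.
Limit = 5.

Final answer: 5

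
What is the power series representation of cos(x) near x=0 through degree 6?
-x^6/720 + x^4/24 - x^2/2 + 1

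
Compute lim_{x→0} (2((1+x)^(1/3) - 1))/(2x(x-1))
Both numerator and denominator → 0 as x → 0; this is a 0/0 indeterminate form.
Expand each to leading order near x = 0: numerator ~ 2·x/3, denominator ~ -2·x.
The limit of the ratio is -1/3.

Final answer: -1/3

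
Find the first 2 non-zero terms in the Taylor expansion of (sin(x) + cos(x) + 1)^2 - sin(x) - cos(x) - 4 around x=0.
3·x - 1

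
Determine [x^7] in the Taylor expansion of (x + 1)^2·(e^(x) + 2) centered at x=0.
Expand to order 7: (x + 1)^2·(e^(x) + 2) = 19·x^7/1680 + 43·x^6/720 + 31·x^5/120 + 7·x^4/8 + 13·x^3/6 + 11·x^2/2 + 7·x + 3 + O(x^8).
The coefficient of x^7 is 19/1680.

Final answer: 19/1680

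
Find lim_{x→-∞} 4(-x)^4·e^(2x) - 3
The product is a 0·∞ indeterminate form at x → -∞.
Rewrite the product as 4(-x)^4 / e^(-2x) (an ∞/∞ form) and apply L'Hôpital, or use the standard hierarchy e^(2|x|) ≫ |(-x)^4| as x → -∞.
The indeterminate product → 0, so the limit = -3.

Final answer: -3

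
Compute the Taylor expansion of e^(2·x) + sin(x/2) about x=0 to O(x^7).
4·x^6/45 + 205·x^5/768 + 2·x^4/3 + 21·x^3/16 + 2·x^2 + 5·x/2 + 1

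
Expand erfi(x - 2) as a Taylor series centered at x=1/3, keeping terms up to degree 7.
-erfi(5/3) + 2·e^(25/9)·(x - 1/3)/√(π) - 10·e^(25/9)·(x - 1/3)^2/(3·√(π)) + 118·e^(25/9)·(x - 1/3)^3/(27·√(π)) - 385·e^(25/9)·(x - 1/3)^4/(81·√(π)) + 5443·e^(25/9)·(x - 1/3)^5/(1215·√(π)) - 8215·e^(25/9)·(x - 1/3)^6/(2187·√(π)) + 131137·e^(25/9)·(x - 1/3)^7/(45927·√(π))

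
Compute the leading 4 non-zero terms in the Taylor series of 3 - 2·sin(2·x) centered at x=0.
-8·x^5/15 + 8·x^3/3 - 4·x + 3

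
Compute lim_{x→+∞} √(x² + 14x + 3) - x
This is an ∞ − ∞ indeterminate form.
Multiply and divide by the conjugate √(x²+14x + 3) + x; the x² terms cancel, leaving (14x + 3)/(√(x²+14x + 3)+x) → 14/2 = 7.
Limit = 7.

Final answer: 7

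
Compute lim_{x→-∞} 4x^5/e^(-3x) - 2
The quotient is an ∞/∞ indeterminate form as x → -∞.
Compare growth rates of the dominant terms (exponentials ≫ polynomials ≫ logarithms), or apply L'Hôpital's rule; the quotient → 0.
Adding the constant: 0 - 2 = -2. Limit = -2.

Final answer: -2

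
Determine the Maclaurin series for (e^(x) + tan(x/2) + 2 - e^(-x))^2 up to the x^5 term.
x^5/12 + 15·x^4/8 + 3·x^3/2 + 25·x^2/4 + 10·x + 4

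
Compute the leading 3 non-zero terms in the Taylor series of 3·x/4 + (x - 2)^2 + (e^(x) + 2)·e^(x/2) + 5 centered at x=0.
19·x^2/8 - 3·x/4 + 12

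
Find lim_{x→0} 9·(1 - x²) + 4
Direct substitution at x = 0 gives 13.

Final answer: 13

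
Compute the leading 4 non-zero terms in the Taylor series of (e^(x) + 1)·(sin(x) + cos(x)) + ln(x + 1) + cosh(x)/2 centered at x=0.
x^3/6 + x^2/4 + 4·x + 5/2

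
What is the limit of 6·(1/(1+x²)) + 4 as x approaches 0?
Direct substitution at x = 0 gives 10.

Final answer: 10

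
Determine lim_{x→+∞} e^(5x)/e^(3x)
This is an ∞/∞ indeterminate form as x → +∞.
Rewrite e^(5x)/e^(3x) = e^((5−3)x) = e^(2x); the exponent coefficient is 2 > 0 so e^(2x) → ∞.
Limit = ∞.

Final answer: ∞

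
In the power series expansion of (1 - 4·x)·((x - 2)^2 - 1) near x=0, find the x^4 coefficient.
Expand to order 4: (1 - 4·x)·((x - 2)^2 - 1) = -4·x^3 + 17·x^2 - 16·x + 3 + O(x^5).
The coefficient of x^4 is 0.

Final answer: 0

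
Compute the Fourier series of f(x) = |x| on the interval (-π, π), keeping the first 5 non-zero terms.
-4·cos(x)/π - 4·cos(3·x)/(9·π) - 4·cos(5·x)/(25·π) - 4·cos(7·x)/(49·π) + π/2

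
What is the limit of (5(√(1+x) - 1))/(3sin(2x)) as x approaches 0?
Both numerator and denominator → 0 as x → 0; this is a 0/0 indeterminate form.
Expand each to leading order near x = 0: numerator ~ 5·x/2, denominator ~ 6·x.
The limit of the ratio is 5/12.

Final answer: 5/12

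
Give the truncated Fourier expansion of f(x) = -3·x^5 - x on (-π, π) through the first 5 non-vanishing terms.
(-722 - 6·π^4 + 120·π^2)·sin(x) + (-15·π^2 + 47/2 + 3·π^4)·sin(2·x) + (-2·π^4 - 98/27 + 40·π^2/9)·sin(3·x) + (-15·π^2/8 + 77/64 + 3·π^4/2)·sin(4·x) + (-6·π^4/5 - 394/625 + 24·π^2/25)·sin(5·x)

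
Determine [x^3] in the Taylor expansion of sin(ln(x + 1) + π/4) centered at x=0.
Expand to order 3: sin(ln(x + 1) + π/4) = √(2)·x^3/3 - √(2)·x^2/2 + √(2)·x/2 + √(2)/2 + O(x^4).
The coefficient of x^3 is √(2)/3.

Final answer: √(2)/3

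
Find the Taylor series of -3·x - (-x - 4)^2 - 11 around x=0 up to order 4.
-x^2 - 11·x - 27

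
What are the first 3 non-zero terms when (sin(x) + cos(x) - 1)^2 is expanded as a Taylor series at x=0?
-x^4/12 - x^3 + x^2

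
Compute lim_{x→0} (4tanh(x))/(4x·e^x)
Both numerator and denominator → 0 as x → 0; this is a 0/0 indeterminate form.
Expand each to leading order near x = 0: numerator ~ 4·x, denominator ~ 4·x.
The limit of the ratio is 1.

Final answer: 1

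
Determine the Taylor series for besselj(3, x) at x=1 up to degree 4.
besselj(3, 1) + (-besselj(4, 1)/2 + besselj(2, 1)/2)·(x - 1) + (-besselj(3, 1)/4 + besselj(5, 1)/8 + besselj(1, 1)/8)·(x - 1)^2 + (-besselj(2, 1)/16 - besselj(6, 1)/48 + besselj(4, 1)/16 + besselj(0, 1)/48)·(x - 1)^3 + (-5·besselj(1, 1)/384 - besselj(5, 1)/96 + besselj(7, 1)/384 + besselj(3, 1)/64)·(x - 1)^4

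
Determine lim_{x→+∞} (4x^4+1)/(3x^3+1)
This is an ∞/∞ indeterminate form as x → +∞.
Divide numerator and denominator by x^4 and let the lower-order terms vanish; the numerator's degree 4 exceeds the denominator's degree 3, so the quotient diverges.
Limit = ∞.

Final answer: ∞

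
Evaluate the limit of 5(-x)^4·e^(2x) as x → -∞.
This is a 0·∞ indeterminate form at x → -∞.
Rewrite the product as 5(-x)^4 / e^(-2x) (an ∞/∞ form) and apply L'Hôpital, or use the standard hierarchy e^(2|x|) ≫ |(-x)^4| as x → -∞.
The indeterminate product → 0, so the limit = 0.

Final answer: 0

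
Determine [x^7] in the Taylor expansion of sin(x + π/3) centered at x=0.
Expand to order 7: sin(x + π/3) = -x^7/10080 - √(3)·x^6/1440 + x^5/240 + √(3)·x^4/48 - x^3/12 - √(3)·x^2/4 + x/2 + √(3)/2 + O(x^8).
The coefficient of x^7 is -1/10080.

Final answer: -1/10080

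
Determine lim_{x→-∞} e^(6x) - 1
Evaluate the dominant behaviour as x → -∞; each term tends to a finite value or vanishes.
Limit = -1.

Final answer: -1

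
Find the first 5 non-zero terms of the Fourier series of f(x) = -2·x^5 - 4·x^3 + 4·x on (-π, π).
(-424 - 4·π^4 + 72·π^2)·sin(x) + (-6·π^2 + 5 + 2·π^4)·sin(2·x) + (-4·π^4/3 + 200/81 + 8·π^2/27)·sin(3·x) + (-73/32 + 3·π^2/4 + π^4)·sin(4·x) + (-4·π^4/5 - 24·π^2/25 + 1144/625)·sin(5·x)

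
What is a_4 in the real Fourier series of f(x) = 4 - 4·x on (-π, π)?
a_4 = (1/π) ∫_{-π}^{π} f(x)·cos(4x) dx.
Evaluate the integral (use parity and integration by parts as needed): a_4 = 0.

Final answer: 0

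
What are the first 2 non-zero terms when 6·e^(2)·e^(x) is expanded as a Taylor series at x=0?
6·x·e^(2) + 6·e^(2)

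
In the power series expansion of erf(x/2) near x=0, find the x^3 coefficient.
Expand to order 3: erf(x/2) = -x^3/(12·√(π)) + x/√(π) + O(x^4).
The coefficient of x^3 is -1/(12·√(π)).

Final answer: -1/(12·√(π))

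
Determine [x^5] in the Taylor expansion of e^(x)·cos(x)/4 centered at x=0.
Expand to order 5: e^(x)·cos(x)/4 = -x^5/120 - x^4/24 - x^3/12 + x/4 + 1/4 + O(x^6).
The coefficient of x^5 is -1/120.

Final answer: -1/120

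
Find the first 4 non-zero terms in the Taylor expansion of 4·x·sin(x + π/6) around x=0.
-√(3)·x^4/3 - x^3 + 2·√(3)·x^2 + 2·x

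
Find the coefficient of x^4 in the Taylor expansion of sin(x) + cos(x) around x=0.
Expand to order 4: sin(x) + cos(x) = x^4/24 - x^3/6 - x^2/2 + x + 1 + O(x^5).
The coefficient of x^4 is 1/24.

Final answer: 1/24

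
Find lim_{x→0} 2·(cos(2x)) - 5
Direct substitution at x = 0 gives -3.

Final answer: -3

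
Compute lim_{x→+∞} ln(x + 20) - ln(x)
This is an ∞ − ∞ indeterminate form.
Combine the logarithms: ln(x+20) − ln(x) = ln((x+20)/(x)) = ln(1 + 20/(x)) → ln(1) = 0.
Limit = 0.

Final answer: 0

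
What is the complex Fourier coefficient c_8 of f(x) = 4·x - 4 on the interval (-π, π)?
Compute the real Fourier coefficients first: a_8 = 0, b_8 = -1.
Then c_8 = (a_8 − i·b_8)/2 = i/2.

Final answer: i/2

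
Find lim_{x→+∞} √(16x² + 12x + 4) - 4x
As x → +∞: multiply by the conjugate to get (12x+4)/(√(16x²+12x+4)+4x); the denominator ~ 8x, so the limit is 12/8 = 3/2.
Limit = 3/2.

Final answer: 3/2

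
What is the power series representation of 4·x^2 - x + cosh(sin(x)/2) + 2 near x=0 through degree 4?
-5·x^4/128 + 33·x^2/8 - x + 3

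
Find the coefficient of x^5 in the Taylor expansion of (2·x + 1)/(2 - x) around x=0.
Expand to order 5: (2·x + 1)/(2 - x) = 5·x^5/64 + 5·x^4/32 + 5·x^3/16 + 5·x^2/8 + 5·x/4 + 1/2 + O(x^6).
The coefficient of x^5 is 5/64.

Final answer: 5/64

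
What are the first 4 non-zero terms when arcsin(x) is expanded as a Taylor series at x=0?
5·x^7/112 + 3·x^5/40 + x^3/6 + x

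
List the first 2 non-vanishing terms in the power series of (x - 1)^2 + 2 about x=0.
3 - 2·x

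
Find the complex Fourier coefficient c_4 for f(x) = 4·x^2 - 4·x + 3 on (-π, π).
Compute the real Fourier coefficients first: a_4 = 1, b_4 = 2.
Then c_4 = (a_4 − i·b_4)/2 = 1/2 - i.

Final answer: 1/2 - i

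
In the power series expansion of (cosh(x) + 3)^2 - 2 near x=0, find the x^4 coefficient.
Expand to order 4: (cosh(x) + 3)^2 - 2 = 7·x^4/12 + 4·x^2 + 14 + O(x^5).
The coefficient of x^4 is 7/12.

Final answer: 7/12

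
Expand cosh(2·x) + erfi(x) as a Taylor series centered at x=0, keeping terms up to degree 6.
4·x^6/45 + x^5/(5·√(π)) + 2·x^4/3 + 2·x^3/(3·√(π)) + 2·x^2 + 2·x/√(π) + 1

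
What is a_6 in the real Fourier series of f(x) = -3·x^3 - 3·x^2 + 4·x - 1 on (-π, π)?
a_6 = (1/π) ∫_{-π}^{π} f(x)·cos(6x) dx.
Evaluate the integral (use parity and integration by parts as needed): a_6 = -1/3.

Final answer: -1/3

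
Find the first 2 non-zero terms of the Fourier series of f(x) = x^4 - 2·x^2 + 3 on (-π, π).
(56 - 8·π^2)·cos(x) - 2·π^2/3 + 3 + π^4/5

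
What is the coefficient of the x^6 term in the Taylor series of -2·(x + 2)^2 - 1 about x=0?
Expand to order 6: -2·(x + 2)^2 - 1 = -2·x^2 - 8·x - 9 + O(x^7).
The coefficient of x^6 is 0.

Final answer: 0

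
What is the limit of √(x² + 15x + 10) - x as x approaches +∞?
This is an ∞ − ∞ indeterminate form.
Multiply and divide by the conjugate √(x²+15x + 10) + x; the x² terms cancel, leaving (15x + 10)/(√(x²+15x + 10)+x) → 15/2.
Limit = 15/2.

Final answer: 15/2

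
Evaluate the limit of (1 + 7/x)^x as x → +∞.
As x → +∞: this is the defining limit (1 + 7/x)^x → e^7.
Limit = e^(7).

Final answer: e^(7)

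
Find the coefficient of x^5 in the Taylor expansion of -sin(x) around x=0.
Expand to order 5: -sin(x) = -x^5/120 + x^3/6 - x + O(x^6).
The coefficient of x^5 is -1/120.

Final answer: -1/120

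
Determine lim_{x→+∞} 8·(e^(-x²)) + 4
Evaluate the dominant behaviour as x → +∞; each term tends to a finite value or vanishes.
Limit = 4.

Final answer: 4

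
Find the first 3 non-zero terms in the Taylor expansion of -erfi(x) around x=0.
-x^5/(5·√(π)) - 2·x^3/(3·√(π)) - 2·x/√(π)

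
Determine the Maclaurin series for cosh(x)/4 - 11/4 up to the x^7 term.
x^6/2880 + x^4/96 + x^2/8 - 5/2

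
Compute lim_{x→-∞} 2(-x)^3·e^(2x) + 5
The product is a 0·∞ indeterminate form at x → -∞.
Rewrite the product as 2(-x)^3 / e^(-2x) (an ∞/∞ form) and apply L'Hôpital, or use the standard hierarchy e^(2|x|) ≫ |(-x)^3| as x → -∞.
The indeterminate product → 0, so the limit = 5.

Final answer: 5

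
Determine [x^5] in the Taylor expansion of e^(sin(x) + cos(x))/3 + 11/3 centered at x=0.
e/30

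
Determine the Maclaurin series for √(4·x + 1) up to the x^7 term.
264·x^7 - 84·x^6 + 28·x^5 - 10·x^4 + 4·x^3 - 2·x^2 + 2·x + 1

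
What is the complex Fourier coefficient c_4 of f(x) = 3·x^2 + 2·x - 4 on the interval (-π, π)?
Compute the real Fourier coefficients first: a_4 = 3/4, b_4 = -1.
Then c_4 = (a_4 − i·b_4)/2 = 3/8 + i/2.

Final answer: 3/8 + i/2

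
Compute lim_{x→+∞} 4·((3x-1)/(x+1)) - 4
Evaluate the dominant behaviour as x → +∞; each term tends to a finite value or vanishes.
Limit = 8.

Final answer: 8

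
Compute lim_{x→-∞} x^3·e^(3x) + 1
The product is a 0·∞ indeterminate form at x → -∞.
Rewrite the product as x^3 / e^(-3x) (an ∞/∞ form) and apply L'Hôpital, or use the standard hierarchy e^(3|x|) ≫ |x^3| as x → -∞.
The indeterminate product → 0, so the limit = 1.

Final answer: 1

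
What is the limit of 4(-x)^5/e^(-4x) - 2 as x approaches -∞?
The quotient is an ∞/∞ indeterminate form as x → -∞.
Compare growth rates of the dominant terms (exponentials ≫ polynomials ≫ logarithms), or apply L'Hôpital's rule; the quotient → 0.
Adding the constant: 0 - 2 = -2. Limit = -2.

Final answer: -2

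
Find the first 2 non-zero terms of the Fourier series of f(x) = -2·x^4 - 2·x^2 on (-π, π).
(-88 + 16·π^2)·cos(x) - 2·π^4/5 - 2·π^2/3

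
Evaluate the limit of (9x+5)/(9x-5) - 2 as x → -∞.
Evaluate the dominant behaviour as x → -∞; each term tends to a finite value or vanishes.
Limit = -1.

Final answer: -1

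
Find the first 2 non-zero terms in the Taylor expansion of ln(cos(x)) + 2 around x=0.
2 - x^2/2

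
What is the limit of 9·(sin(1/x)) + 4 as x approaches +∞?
Evaluate the dominant behaviour as x → +∞; each term tends to a finite value or vanishes.
Limit = 4.

Final answer: 4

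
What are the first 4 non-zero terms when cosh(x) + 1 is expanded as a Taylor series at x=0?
x^6/720 + x^4/24 + x^2/2 + 2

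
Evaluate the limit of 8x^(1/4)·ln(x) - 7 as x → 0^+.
The product is a 0·∞ indeterminate form at x → 0⁺.
Rewrite the product as 8·ln(x) / x^(-1/4) and apply L'Hôpital, or use the standard hierarchy x^(-1/4) ≫ |ln x| as x → 0⁺.
The indeterminate product → 0, so the limit = -7.

Final answer: -7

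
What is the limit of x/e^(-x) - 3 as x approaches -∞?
The quotient is an ∞/∞ indeterminate form as x → -∞.
Compare growth rates of the dominant terms (exponentials ≫ polynomials ≫ logarithms), or apply L'Hôpital's rule; the quotient → 0.
Adding the constant: 0 - 3 = -3. Limit = -3.

Final answer: -3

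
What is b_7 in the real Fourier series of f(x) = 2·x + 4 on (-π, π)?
b_7 = (1/π) ∫_{-π}^{π} f(x)·sin(7x) dx.
Evaluate the integral (use parity and integration by parts as needed): b_7 = 4/7.

Final answer: 4/7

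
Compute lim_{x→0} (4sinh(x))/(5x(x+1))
Both numerator and denominator → 0 as x → 0; this is a 0/0 indeterminate form.
Expand each to leading order near x = 0: numerator ~ 4·x, denominator ~ 5·x.
The limit of the ratio is 4/5.

Final answer: 4/5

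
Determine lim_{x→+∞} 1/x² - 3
Evaluate the dominant behaviour as x → +∞; each term tends to a finite value or vanishes.
Limit = -3.

Final answer: -3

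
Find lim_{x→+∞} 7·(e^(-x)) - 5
Evaluate the dominant behaviour as x → +∞; each term tends to a finite value or vanishes.
Limit = -5.

Final answer: -5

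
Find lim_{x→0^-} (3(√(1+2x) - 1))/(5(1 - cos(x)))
Both numerator and denominator → 0 as x → 0^-; this is a 0/0 indeterminate form.
Expand each to leading order near x = 0: numerator ~ 3·x, denominator ~ 5·x^2/2.
The limit of the ratio is -∞.

Final answer: -∞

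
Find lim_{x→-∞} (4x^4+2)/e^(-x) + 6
The quotient is an ∞/∞ indeterminate form as x → -∞.
Compare growth rates of the dominant terms (exponentials ≫ polynomials ≫ logarithms), or apply L'Hôpital's rule; the quotient → 0.
Adding the constant: 0 + 6 = 6. Limit = 6.

Final answer: 6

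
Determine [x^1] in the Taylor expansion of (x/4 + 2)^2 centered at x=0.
Expand to order 1: (x/4 + 2)^2 = x + 4 + O(x^2).
The coefficient of x^1 is 1.

Final answer: 1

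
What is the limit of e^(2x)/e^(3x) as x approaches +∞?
This is an ∞/∞ indeterminate form as x → +∞.
Rewrite e^(2x)/e^(3x) = e^((2−3)x) = e^(-x); the exponent coefficient is -1 < 0 so e^(-x) → 0.
Limit = 0.

Final answer: 0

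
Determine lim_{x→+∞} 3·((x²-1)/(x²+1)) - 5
Evaluate the dominant behaviour as x → +∞; each term tends to a finite value or vanishes.
Limit = -2.

Final answer: -2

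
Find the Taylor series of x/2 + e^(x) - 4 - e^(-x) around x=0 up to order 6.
x^5/60 + x^3/3 + 5·x/2 - 4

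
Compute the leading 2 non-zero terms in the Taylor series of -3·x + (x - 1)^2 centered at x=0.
1 - 5·x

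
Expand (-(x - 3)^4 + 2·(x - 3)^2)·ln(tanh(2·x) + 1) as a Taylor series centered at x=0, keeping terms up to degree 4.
44·x^4 - 296·x^3 + 318·x^2 - 126·x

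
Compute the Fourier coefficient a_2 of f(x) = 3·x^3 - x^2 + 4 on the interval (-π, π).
a_2 = (1/π) ∫_{-π}^{π} f(x)·cos(2x) dx.
Evaluate the integral (use parity and integration by parts as needed): a_2 = -1.

Final answer: -1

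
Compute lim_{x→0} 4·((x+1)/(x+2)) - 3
Direct substitution at x = 0 gives -1.

Final answer: -1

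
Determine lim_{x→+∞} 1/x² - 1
Evaluate the dominant behaviour as x → +∞; each term tends to a finite value or vanishes.
Limit = -1.

Final answer: -1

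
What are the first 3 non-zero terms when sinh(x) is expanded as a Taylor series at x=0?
x^5/120 + x^3/6 + x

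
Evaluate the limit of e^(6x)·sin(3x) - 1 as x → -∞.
Evaluate the dominant behaviour as x → -∞; each term tends to a finite value or vanishes.
Limit = -1.

Final answer: -1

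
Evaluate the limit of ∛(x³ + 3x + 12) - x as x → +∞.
This is an ∞ − ∞ indeterminate form.
Multiply by (A² + AB + B²)/(A² + AB + B²) where A = ∛(x³+3x + 12), B = x to use A³ − B³ = (A−B)(A²+AB+B²); the x³ terms cancel, leaving (3x + 12)/(A²+AB+B²) with denominator ~ 3x², so the limit is 0.
Limit = 0.

Final answer: 0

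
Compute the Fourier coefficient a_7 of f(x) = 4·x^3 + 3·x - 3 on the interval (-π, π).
a_7 = (1/π) ∫_{-π}^{π} f(x)·cos(7x) dx.
Evaluate the integral (use parity and integration by parts as needed): a_7 = 0.

Final answer: 0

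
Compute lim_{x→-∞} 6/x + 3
Evaluate the dominant behaviour as x → -∞; each term tends to a finite value or vanishes.
Limit = 3.

Final answer: 3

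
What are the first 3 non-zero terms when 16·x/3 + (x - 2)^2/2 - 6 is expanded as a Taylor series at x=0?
x^2/2 + 10·x/3 - 4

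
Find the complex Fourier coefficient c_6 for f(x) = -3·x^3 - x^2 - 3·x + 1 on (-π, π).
Compute the real Fourier coefficients first: a_6 = -1/9, b_6 = 5/6 + π^2.
Then c_6 = (a_6 − i·b_6)/2 = -1/18 - i·π^2/2 - 5·i/12.

Final answer: -1/18 - i·π^2/2 - 5·i/12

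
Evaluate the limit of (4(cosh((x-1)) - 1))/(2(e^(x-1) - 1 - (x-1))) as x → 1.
Both numerator and denominator → 0 as x → 1; this is a 0/0 indeterminate form.
Expand each to leading order near x = 1: numerator ~ 2·(x - 1)^2, denominator ~ (x - 1)^2.
The limit of the ratio is 2.

Final answer: 2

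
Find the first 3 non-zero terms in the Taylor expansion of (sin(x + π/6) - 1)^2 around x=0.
x^2 - √(3)·x/2 + 1/4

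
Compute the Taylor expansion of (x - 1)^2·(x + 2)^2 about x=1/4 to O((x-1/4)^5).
729/256 - 81·(x - 1/4)/16 - 9·(x - 1/4)^2/8 + 3·(x - 1/4)^3 + (x - 1/4)^4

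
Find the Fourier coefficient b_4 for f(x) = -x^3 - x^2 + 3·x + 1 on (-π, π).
b_4 = (1/π) ∫_{-π}^{π} f(x)·sin(4x) dx.
Evaluate the integral (use parity and integration by parts as needed): b_4 = -27/16 + π^2/2.

Final answer: -27/16 + π^2/2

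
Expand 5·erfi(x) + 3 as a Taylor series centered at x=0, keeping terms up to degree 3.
10·x^3/(3·√(π)) + 10·x/√(π) + 3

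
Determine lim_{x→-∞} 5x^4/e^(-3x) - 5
The quotient is an ∞/∞ indeterminate form as x → -∞.
Compare growth rates of the dominant terms (exponentials ≫ polynomials ≫ logarithms), or apply L'Hôpital's rule; the quotient → 0.
Adding the constant: 0 - 5 = -5. Limit = -5.

Final answer: -5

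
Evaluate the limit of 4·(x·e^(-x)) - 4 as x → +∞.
Evaluate the dominant behaviour as x → +∞; each term tends to a finite value or vanishes.
Limit = -4.

Final answer: -4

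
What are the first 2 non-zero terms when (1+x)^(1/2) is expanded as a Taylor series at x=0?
x/2 + 1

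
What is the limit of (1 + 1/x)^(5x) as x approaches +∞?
As x → +∞: write (1 + 1/x)^(5x) = ((1 + 1/x)^x)^5 → (e^1)^5 = e^5.
Limit = e^(5).

Final answer: e^(5)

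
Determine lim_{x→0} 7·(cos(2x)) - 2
Direct substitution at x = 0 gives 5.

Final answer: 5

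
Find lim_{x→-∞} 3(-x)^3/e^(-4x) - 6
The quotient is an ∞/∞ indeterminate form as x → -∞.
Compare growth rates of the dominant terms (exponentials ≫ polynomials ≫ logarithms), or apply L'Hôpital's rule; the quotient → 0.
Adding the constant: 0 - 6 = -6. Limit = -6.

Final answer: -6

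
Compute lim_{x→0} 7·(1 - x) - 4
Direct substitution at x = 0 gives 3.

Final answer: 3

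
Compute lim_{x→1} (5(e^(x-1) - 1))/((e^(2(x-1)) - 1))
Both numerator and denominator → 0 as x → 1; this is a 0/0 indeterminate form.
Expand each to leading order near x = 1: numerator ~ 5·(x - 1), denominator ~ 2·(x - 1).
The limit of the ratio is 5/2.

Final answer: 5/2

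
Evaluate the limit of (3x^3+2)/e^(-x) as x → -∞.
This is an ∞/∞ indeterminate form as x → -∞.
Compare growth rates of the dominant terms (exponentials ≫ polynomials ≫ logarithms), or apply L'Hôpital's rule; the quotient → 0.
Limit = 0.

Final answer: 0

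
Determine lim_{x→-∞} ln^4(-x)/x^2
This is an ∞/∞ indeterminate form as x → -∞.
Compare growth rates of the dominant terms (exponentials ≫ polynomials ≫ logarithms), or apply L'Hôpital's rule; the quotient → 0.
Limit = 0.

Final answer: 0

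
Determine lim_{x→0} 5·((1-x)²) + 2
Direct substitution at x = 0 gives 7.

Final answer: 7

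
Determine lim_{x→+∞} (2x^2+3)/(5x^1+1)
This is an ∞/∞ indeterminate form as x → +∞.
Divide numerator and denominator by x^2 and let the lower-order terms vanish; the numerator's degree 2 exceeds the denominator's degree 1, so the quotient diverges.
Limit = ∞.

Final answer: ∞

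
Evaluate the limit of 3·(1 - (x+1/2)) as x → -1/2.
Direct substitution at x = -1/2 gives 3.

Final answer: 3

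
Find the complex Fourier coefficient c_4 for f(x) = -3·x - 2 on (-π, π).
Compute the real Fourier coefficients first: a_4 = 0, b_4 = 3/2.
Then c_4 = (a_4 − i·b_4)/2 = -3·i/4.

Final answer: -3·i/4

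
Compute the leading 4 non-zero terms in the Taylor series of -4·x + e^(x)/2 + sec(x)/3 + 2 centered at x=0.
x^3/12 + 5·x^2/12 - 7·x/2 + 17/6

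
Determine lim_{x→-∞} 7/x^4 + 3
Evaluate the dominant behaviour as x → -∞; each term tends to a finite value or vanishes.
Limit = 3.

Final answer: 3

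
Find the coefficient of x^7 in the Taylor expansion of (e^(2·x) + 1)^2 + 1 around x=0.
Expand to order 7: (e^(2·x) + 1)^2 + 1 = 208·x^7/63 + 88·x^6/15 + 136·x^5/15 + 12·x^4 + 40·x^3/3 + 12·x^2 + 8·x + 5 + O(x^8).
The coefficient of x^7 is 208/63.

Final answer: 208/63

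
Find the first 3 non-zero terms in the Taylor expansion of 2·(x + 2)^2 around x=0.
2·x^2 + 8·x + 8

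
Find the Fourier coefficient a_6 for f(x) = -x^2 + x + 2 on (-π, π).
a_6 = (1/π) ∫_{-π}^{π} f(x)·cos(6x) dx.
Evaluate the integral (use parity and integration by parts as needed): a_6 = -1/9.

Final answer: -1/9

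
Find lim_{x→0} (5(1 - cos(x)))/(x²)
Both numerator and denominator → 0 as x → 0; this is a 0/0 indeterminate form.
Expand each to leading order near x = 0: numerator ~ 5·x^2/2, denominator ~ x^2.
The limit of the ratio is 5/2.

Final answer: 5/2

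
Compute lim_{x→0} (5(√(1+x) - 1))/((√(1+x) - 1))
Both numerator and denominator → 0 as x → 0; this is a 0/0 indeterminate form.
Expand each to leading order near x = 0: numerator ~ 5·x/2, denominator ~ x/2.
The limit of the ratio is 5.

Final answer: 5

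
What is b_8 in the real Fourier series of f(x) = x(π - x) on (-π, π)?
b_8 = (1/π) ∫_{-π}^{π} f(x)·sin(8x) dx.
Evaluate the integral (use parity and integration by parts as needed): b_8 = -π/4.

Final answer: -π/4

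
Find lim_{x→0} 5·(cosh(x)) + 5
Direct substitution at x = 0 gives 10.

Final answer: 10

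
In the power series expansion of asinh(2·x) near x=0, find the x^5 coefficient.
Expand to order 5: asinh(2·x) = 12·x^5/5 - 4·x^3/3 + 2·x + O(x^6).
The coefficient of x^5 is 12/5.

Final answer: 12/5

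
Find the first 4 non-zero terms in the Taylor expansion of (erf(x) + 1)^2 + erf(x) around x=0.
-2·x^3/√(π) + 4·x^2/π + 6·x/√(π) + 1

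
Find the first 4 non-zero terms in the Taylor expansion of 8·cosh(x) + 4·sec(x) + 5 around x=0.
7·x^6/20 + 7·x^4/6 + 6·x^2 + 17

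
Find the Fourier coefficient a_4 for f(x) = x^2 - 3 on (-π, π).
a_4 = (1/π) ∫_{-π}^{π} f(x)·cos(4x) dx.
Evaluate the integral (use parity and integration by parts as needed): a_4 = 1/4.

Final answer: 1/4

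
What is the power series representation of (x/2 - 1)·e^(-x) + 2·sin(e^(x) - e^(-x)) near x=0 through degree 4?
-x^4/8 - 19·x^3/12 - x^2 + 11·x/2 - 1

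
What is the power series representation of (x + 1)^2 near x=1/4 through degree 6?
25/16 + 5·(x - 1/4)/2 + (x - 1/4)^2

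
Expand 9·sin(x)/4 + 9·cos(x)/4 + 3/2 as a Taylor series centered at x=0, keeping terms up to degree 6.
-x^6/320 + 3·x^5/160 + 3·x^4/32 - 3·x^3/8 - 9·x^2/8 + 9·x/4 + 15/4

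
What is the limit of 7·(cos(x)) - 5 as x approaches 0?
Direct substitution at x = 0 gives 2.

Final answer: 2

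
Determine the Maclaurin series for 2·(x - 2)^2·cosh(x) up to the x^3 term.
-4·x^3 + 6·x^2 - 8·x + 8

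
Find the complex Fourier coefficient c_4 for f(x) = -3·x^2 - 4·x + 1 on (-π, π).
Compute the real Fourier coefficients first: a_4 = -3/4, b_4 = 2.
Then c_4 = (a_4 − i·b_4)/2 = -3/8 - i.

Final answer: -3/8 - i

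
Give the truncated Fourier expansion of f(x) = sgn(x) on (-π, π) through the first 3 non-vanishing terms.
4·sin(x)/π + 4·sin(3·x)/(3·π) + 4·sin(5·x)/(5·π)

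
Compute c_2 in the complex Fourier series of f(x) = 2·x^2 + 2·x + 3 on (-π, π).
Compute the real Fourier coefficients first: a_2 = 2, b_2 = -2.
Then c_2 = (a_2 − i·b_2)/2 = 1 + i.

Final answer: 1 + i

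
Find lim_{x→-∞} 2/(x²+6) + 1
Evaluate the dominant behaviour as x → -∞; each term tends to a finite value or vanishes.
Limit = 1.

Final answer: 1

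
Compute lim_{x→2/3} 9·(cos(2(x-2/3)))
Direct substitution at x = 2/3 gives 9.

Final answer: 9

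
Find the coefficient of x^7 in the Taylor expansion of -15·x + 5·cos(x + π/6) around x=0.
Expand to order 7: -15·x + 5·cos(x + π/6) = x^7/2016 - √(3)·x^6/288 - x^5/48 + 5·√(3)·x^4/48 + 5·x^3/12 - 5·√(3)·x^2/4 - 35·x/2 + 5·√(3)/2 + O(x^8).
The coefficient of x^7 is 1/2016.

Final answer: 1/2016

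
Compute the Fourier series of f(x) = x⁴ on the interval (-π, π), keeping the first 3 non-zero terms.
(48 - 8·π^2)·cos(x) + (-3 + 2·π^2)·cos(2·x) + π^4/5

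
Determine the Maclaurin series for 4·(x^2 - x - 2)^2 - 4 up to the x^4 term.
4·x^4 - 8·x^3 - 12·x^2 + 16·x + 12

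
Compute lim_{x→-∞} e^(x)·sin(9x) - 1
Evaluate the dominant behaviour as x → -∞; each term tends to a finite value or vanishes.
Limit = -1.

Final answer: -1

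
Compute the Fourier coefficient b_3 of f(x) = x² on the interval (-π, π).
b_3 = (1/π) ∫_{-π}^{π} f(x)·sin(3x) dx.
Evaluate the integral (use parity and integration by parts as needed): b_3 = 0.

Final answer: 0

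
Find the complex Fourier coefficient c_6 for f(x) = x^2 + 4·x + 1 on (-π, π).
Compute the real Fourier coefficients first: a_6 = 1/9, b_6 = -4/3.
Then c_6 = (a_6 − i·b_6)/2 = 1/18 + 2·i/3.

Final answer: 1/18 + 2·i/3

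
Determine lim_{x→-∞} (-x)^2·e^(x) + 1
The product is a 0·∞ indeterminate form at x → -∞.
Rewrite the product as (-x)^2 / e^(-x) (an ∞/∞ form) and apply L'Hôpital, or use the standard hierarchy e^(|x|) ≫ |(-x)^2| as x → -∞.
The indeterminate product → 0, so the limit = 1.

Final answer: 1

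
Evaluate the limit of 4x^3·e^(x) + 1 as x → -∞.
The product is a 0·∞ indeterminate form at x → -∞.
Rewrite the product as 4x^3 / e^(-x) (an ∞/∞ form) and apply L'Hôpital, or use the standard hierarchy e^(|x|) ≫ |x^3| as x → -∞.
The indeterminate product → 0, so the limit = 1.

Final answer: 1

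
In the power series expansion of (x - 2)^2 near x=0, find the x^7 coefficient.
Expand to order 7: (x - 2)^2 = x^2 - 4·x + 4 + O(x^8).
The coefficient of x^7 is 0.

Final answer: 0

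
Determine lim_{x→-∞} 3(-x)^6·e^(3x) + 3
The product is a 0·∞ indeterminate form at x → -∞.
Rewrite the product as 3(-x)^6 / e^(-3x) (an ∞/∞ form) and apply L'Hôpital, or use the standard hierarchy e^(3|x|) ≫ |(-x)^6| as x → -∞.
The indeterminate product → 0, so the limit = 3.

Final answer: 3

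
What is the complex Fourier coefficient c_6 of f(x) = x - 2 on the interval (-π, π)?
Compute the real Fourier coefficients first: a_6 = 0, b_6 = -1/3.
Then c_6 = (a_6 − i·b_6)/2 = i/6.

Final answer: i/6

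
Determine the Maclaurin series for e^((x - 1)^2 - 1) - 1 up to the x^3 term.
-10·x^3/3 + 3·x^2 - 2·x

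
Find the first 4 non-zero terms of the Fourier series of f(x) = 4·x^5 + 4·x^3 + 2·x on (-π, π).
(-152·π^2 + 8·π^4 + 916)·sin(x) + (-4·π^4 - 26 + 16·π^2)·sin(2·x) + (-88·π^2/27 + 284/81 + 8·π^4/3)·sin(3·x) + (-2·π^4 - 19/16 + π^2/2)·sin(4·x)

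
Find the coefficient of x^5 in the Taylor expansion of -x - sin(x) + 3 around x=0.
Expand to order 5: -x - sin(x) + 3 = -x^5/120 + x^3/6 - 2·x + 3 + O(x^6).
The coefficient of x^5 is -1/120.

Final answer: -1/120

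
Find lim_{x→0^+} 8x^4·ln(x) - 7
The product is a 0·∞ indeterminate form at x → 0⁺.
Rewrite the product as 8·ln(x) / x^(-4) and apply L'Hôpital, or use the standard hierarchy x^(-4) ≫ |ln x| as x → 0⁺.
The indeterminate product → 0, so the limit = -7.

Final answer: -7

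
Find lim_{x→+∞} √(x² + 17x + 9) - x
This is an ∞ − ∞ indeterminate form.
Multiply and divide by the conjugate √(x²+17x + 9) + x; the x² terms cancel, leaving (17x + 9)/(√(x²+17x + 9)+x) → 17/2.
Limit = 17/2.

Final answer: 17/2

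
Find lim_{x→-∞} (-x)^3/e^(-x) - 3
The quotient is an ∞/∞ indeterminate form as x → -∞.
Compare growth rates of the dominant terms (exponentials ≫ polynomials ≫ logarithms), or apply L'Hôpital's rule; the quotient → 0.
Adding the constant: 0 - 3 = -3. Limit = -3.

Final answer: -3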